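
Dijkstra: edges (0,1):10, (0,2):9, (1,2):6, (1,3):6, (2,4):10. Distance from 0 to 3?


Dijkstra from 0:
Distances: {0: 0, 1: 10, 2: 9, 3: 16, 4: 19}
Shortest distance to 3 = 16, path = [0, 1, 3]


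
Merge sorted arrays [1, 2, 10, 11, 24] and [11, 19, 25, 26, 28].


Compare heads, take smaller each step.
Merged: [1, 2, 10, 11, 11, 19, 24, 25, 26, 28]


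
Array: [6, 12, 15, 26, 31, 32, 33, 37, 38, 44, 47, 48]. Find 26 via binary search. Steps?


Search for 26:
[0,11] mid=5 arr[5]=32
[0,4] mid=2 arr[2]=15
[3,4] mid=3 arr[3]=26
Total: 3 comparisons


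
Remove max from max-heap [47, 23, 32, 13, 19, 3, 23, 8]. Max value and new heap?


Max = 47
Replace root with last, heapify down
Resulting heap: [32, 23, 23, 13, 19, 3, 8]


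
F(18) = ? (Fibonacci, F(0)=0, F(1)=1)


F(n)=F(n-1)+F(n-2)
...F(16)=987, F(17)=1597, F(18)=2584


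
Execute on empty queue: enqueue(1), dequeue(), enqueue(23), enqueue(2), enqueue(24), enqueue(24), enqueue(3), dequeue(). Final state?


enqueue(1) -> [1]
dequeue() returns 1 -> []
enqueue(23) -> [23]
enqueue(2) -> [23, 2]
enqueue(24) -> [23, 2, 24]
enqueue(24) -> [23, 2, 24, 24]
enqueue(3) -> [23, 2, 24, 24, 3]
dequeue() returns 23 -> [2, 24, 24, 3]
Final queue (front to back): [2, 24, 24, 3]


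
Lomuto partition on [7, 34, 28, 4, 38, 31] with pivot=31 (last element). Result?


Elements <= 31 go left of pivot.
Result: [7, 28, 4, 31, 38, 34], pivot at index 3


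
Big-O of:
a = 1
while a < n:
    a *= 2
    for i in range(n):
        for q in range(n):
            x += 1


Per nesting level: O(log n) * O(n) * O(n) = O(n^2 log n)
Complexity: O(n^2 log n)


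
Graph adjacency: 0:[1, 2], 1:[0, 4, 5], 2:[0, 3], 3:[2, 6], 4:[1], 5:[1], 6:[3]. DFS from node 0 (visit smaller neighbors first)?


DFS stack-based: start with [0]
Visit order: [0, 1, 4, 5, 2, 3, 6]


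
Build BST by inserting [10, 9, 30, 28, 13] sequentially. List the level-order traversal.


Root = 10; build tree by BST insertion.
Level-Order traversal: [10, 9, 30, 28, 13]


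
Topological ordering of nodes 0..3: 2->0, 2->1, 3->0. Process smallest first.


Kahn's algorithm, process smallest node first
Order: [2, 1, 3, 0]


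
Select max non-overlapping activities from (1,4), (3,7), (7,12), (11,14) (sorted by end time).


Greedy: pick earliest-ending, then skip overlaps.
Selected (2 activities): [(1, 4), (7, 12)]


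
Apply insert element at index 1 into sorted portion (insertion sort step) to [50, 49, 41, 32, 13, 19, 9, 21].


After one pass: [49, 50, 41, 32, 13, 19, 9, 21]


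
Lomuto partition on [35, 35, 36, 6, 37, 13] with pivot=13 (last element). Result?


Elements <= 13 go left of pivot.
Result: [6, 13, 36, 35, 37, 35], pivot at index 1


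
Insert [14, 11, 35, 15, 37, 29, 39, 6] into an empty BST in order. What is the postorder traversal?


Root = 14; build tree by BST insertion.
Postorder traversal: [6, 11, 29, 15, 39, 37, 35, 14]


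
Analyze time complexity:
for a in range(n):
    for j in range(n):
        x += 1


Per nesting level: O(n) * O(n) = O(n^2)
Complexity: O(n^2)


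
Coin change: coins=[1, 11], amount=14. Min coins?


dp[0]=0; dp[i]=1+min(dp[i-c] for c in coins)
...dp[9]=9, dp[10]=10, dp[11]=1, dp[12]=2, dp[13]=3, dp[14]=4
Minimum coins for 14 = 4


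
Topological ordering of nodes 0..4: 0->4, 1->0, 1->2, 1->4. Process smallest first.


Kahn's algorithm, process smallest node first
Order: [1, 0, 2, 3, 4]


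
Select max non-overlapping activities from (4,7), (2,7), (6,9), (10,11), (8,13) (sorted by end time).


Greedy: pick earliest-ending, then skip overlaps.
Selected (2 activities): [(4, 7), (10, 11)]


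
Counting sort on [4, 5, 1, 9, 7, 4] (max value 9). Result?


Count array: [0, 1, 0, 0, 2, 1, 0, 1, 0, 1]
Reconstruct: [1, 4, 4, 5, 7, 9]


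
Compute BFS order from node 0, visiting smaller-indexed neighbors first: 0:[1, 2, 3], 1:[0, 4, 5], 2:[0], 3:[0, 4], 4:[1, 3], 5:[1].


BFS queue: start with [0]
Visit order: [0, 1, 2, 3, 4, 5]


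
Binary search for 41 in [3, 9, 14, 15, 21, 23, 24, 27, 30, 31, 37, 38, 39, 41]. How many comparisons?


Search for 41:
[0,13] mid=6 arr[6]=24
[7,13] mid=10 arr[10]=37
[11,13] mid=12 arr[12]=39
[13,13] mid=13 arr[13]=41
Total: 4 comparisons


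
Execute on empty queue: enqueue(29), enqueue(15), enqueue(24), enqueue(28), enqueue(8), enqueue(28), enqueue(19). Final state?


enqueue(29) -> [29]
enqueue(15) -> [29, 15]
enqueue(24) -> [29, 15, 24]
enqueue(28) -> [29, 15, 24, 28]
enqueue(8) -> [29, 15, 24, 28, 8]
enqueue(28) -> [29, 15, 24, 28, 8, 28]
enqueue(19) -> [29, 15, 24, 28, 8, 28, 19]
Final queue (front to back): [29, 15, 24, 28, 8, 28, 19]


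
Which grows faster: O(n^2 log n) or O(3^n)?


n^2 log n grows slower than exponential (base 3)
O(n^2 log n) is asymptotically smaller; O(3^n) grows faster


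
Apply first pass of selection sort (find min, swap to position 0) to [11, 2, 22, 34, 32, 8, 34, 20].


After one pass: [2, 11, 22, 34, 32, 8, 34, 20]


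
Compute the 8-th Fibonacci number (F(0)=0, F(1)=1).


F(n)=F(n-1)+F(n-2)
...F(6)=8, F(7)=13, F(8)=21


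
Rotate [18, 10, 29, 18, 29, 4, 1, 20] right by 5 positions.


Right rotate by 5: [18, 29, 4, 1, 20, 18, 10, 29]


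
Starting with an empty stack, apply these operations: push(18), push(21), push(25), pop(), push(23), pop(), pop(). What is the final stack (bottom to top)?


push(18) -> [18]
push(21) -> [18, 21]
push(25) -> [18, 21, 25]
pop() returns 25 -> [18, 21]
push(23) -> [18, 21, 23]
pop() returns 23 -> [18, 21]
pop() returns 21 -> [18]
Final stack (bottom to top): [18]


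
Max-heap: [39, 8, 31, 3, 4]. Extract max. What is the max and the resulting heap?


Max = 39
Replace root with last, heapify down
Resulting heap: [31, 8, 4, 3]


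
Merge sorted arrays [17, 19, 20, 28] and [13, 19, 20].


Compare heads, take smaller each step.
Merged: [13, 17, 19, 19, 20, 20, 28]


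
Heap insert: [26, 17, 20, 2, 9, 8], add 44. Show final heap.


Append 44: [26, 17, 20, 2, 9, 8, 44]
Bubble up: swap idx 6(44) with idx 2(20); swap idx 2(44) with idx 0(26)
Result: [44, 17, 26, 2, 9, 8, 20]


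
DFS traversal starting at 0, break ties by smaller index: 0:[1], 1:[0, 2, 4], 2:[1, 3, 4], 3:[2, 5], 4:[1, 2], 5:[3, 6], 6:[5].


DFS stack-based: start with [0]
Visit order: [0, 1, 2, 3, 5, 6, 4]


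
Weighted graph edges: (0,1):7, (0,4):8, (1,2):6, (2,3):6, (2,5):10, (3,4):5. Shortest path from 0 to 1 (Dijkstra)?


Dijkstra from 0:
Distances: {0: 0, 1: 7, 2: 13, 3: 13, 4: 8, 5: 23}
Shortest distance to 1 = 7, path = [0, 1]


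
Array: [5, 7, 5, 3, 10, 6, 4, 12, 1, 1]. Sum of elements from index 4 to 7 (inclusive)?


Prefix sums: [0, 5, 12, 17, 20, 30, 36, 40, 52, 53, 54]
Sum[4..7] = prefix[8] - prefix[4] = 52 - 20 = 32


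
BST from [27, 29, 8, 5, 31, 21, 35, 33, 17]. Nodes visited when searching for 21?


BST root = 27
Search for 21: compare at each node
Path: [27, 8, 21]


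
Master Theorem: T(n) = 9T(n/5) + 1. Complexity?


a=9, b=5, c=0. log_5(9)=1.365 > c=0. Case 1: O(n^log_b(a)) = O(n^1.365)
Complexity: O(n^1.365)


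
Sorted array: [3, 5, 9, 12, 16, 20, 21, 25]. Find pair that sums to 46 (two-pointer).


Two pointers: lo=0, hi=7
Found pair: (21, 25) summing to 46


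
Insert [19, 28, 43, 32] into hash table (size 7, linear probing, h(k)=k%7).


Insertions: 19->slot 5; 28->slot 0; 43->slot 1; 32->slot 4
Table: [28, 43, None, None, 32, 19, None]


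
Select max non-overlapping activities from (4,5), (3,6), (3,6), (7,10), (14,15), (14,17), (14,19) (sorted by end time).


Greedy: pick earliest-ending, then skip overlaps.
Selected (3 activities): [(4, 5), (7, 10), (14, 15)]


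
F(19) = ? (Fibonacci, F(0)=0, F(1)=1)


F(n)=F(n-1)+F(n-2)
...F(17)=1597, F(18)=2584, F(19)=4181


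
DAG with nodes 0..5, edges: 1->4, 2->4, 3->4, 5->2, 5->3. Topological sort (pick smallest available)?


Kahn's algorithm, process smallest node first
Order: [0, 1, 5, 2, 3, 4]


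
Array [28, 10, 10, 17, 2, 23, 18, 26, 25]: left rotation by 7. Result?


Left rotate by 7: [26, 25, 28, 10, 10, 17, 2, 23, 18]


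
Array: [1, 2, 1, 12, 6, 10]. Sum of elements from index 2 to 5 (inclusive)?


Prefix sums: [0, 1, 3, 4, 16, 22, 32]
Sum[2..5] = prefix[6] - prefix[2] = 32 - 3 = 29


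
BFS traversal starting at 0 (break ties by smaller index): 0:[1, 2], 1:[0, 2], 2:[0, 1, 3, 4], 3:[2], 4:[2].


BFS queue: start with [0]
Visit order: [0, 1, 2, 3, 4]


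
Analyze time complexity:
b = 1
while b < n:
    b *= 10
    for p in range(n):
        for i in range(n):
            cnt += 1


Per nesting level: O(log n) * O(n) * O(n) = O(n^2 log n)
Complexity: O(n^2 log n)


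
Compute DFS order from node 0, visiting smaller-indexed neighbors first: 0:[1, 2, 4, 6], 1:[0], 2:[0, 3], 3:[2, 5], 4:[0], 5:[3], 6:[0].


DFS stack-based: start with [0]
Visit order: [0, 1, 2, 3, 5, 4, 6]


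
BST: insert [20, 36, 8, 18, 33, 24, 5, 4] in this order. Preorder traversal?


Root = 20; build tree by BST insertion.
Preorder traversal: [20, 8, 5, 4, 18, 36, 33, 24]


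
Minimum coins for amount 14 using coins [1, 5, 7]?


dp[0]=0; dp[i]=1+min(dp[i-c] for c in coins)
...dp[9]=3, dp[10]=2, dp[11]=3, dp[12]=2, dp[13]=3, dp[14]=2
Minimum coins for 14 = 2


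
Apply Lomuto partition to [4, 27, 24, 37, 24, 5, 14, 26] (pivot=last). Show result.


Elements <= 26 go left of pivot.
Result: [4, 24, 24, 5, 14, 26, 27, 37], pivot at index 5


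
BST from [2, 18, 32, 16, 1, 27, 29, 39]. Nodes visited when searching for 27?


BST root = 2
Search for 27: compare at each node
Path: [2, 18, 32, 27]


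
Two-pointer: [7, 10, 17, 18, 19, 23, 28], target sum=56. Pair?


Two pointers: lo=0, hi=6
No pair sums to 56


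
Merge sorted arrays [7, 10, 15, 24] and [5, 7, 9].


Compare heads, take smaller each step.
Merged: [5, 7, 7, 9, 10, 15, 24]


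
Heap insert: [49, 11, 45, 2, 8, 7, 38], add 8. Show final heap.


Append 8: [49, 11, 45, 2, 8, 7, 38, 8]
Bubble up: swap idx 7(8) with idx 3(2)
Result: [49, 11, 45, 8, 8, 7, 38, 2]


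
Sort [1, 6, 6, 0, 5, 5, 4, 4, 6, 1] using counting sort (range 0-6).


Count array: [1, 2, 0, 0, 2, 2, 3]
Reconstruct: [0, 1, 1, 4, 4, 5, 5, 6, 6, 6]


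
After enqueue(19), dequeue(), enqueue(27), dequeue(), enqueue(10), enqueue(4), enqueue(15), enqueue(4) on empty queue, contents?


enqueue(19) -> [19]
dequeue() returns 19 -> []
enqueue(27) -> [27]
dequeue() returns 27 -> []
enqueue(10) -> [10]
enqueue(4) -> [10, 4]
enqueue(15) -> [10, 4, 15]
enqueue(4) -> [10, 4, 15, 4]
Final queue (front to back): [10, 4, 15, 4]


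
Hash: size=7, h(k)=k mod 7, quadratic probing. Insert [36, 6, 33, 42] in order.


Insertions: 36->slot 1; 6->slot 6; 33->slot 5; 42->slot 0
Table: [42, 36, None, None, None, 33, 6]


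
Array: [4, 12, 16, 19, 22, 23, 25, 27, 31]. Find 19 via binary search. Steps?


Search for 19:
[0,8] mid=4 arr[4]=22
[0,3] mid=1 arr[1]=12
[2,3] mid=2 arr[2]=16
[3,3] mid=3 arr[3]=19
Total: 4 comparisons


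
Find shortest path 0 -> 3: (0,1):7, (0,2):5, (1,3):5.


Dijkstra from 0:
Distances: {0: 0, 1: 7, 2: 5, 3: 12}
Shortest distance to 3 = 12, path = [0, 1, 3]


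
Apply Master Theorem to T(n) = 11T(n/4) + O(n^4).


a=11, b=4, c=4. log_4(11)=1.730 < c=4. Case 3: O(n^c) = O(n^4)
Complexity: O(n^4)


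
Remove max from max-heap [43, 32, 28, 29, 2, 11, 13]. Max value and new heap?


Max = 43
Replace root with last, heapify down
Resulting heap: [32, 29, 28, 13, 2, 11]


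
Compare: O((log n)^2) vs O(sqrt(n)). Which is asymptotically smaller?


polylogarithmic grows slower than sublinear
O((log n)^2) is asymptotically smaller; O(sqrt(n)) grows faster


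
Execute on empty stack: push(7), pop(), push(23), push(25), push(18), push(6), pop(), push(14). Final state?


push(7) -> [7]
pop() returns 7 -> []
push(23) -> [23]
push(25) -> [23, 25]
push(18) -> [23, 25, 18]
push(6) -> [23, 25, 18, 6]
pop() returns 6 -> [23, 25, 18]
push(14) -> [23, 25, 18, 14]
Final stack (bottom to top): [23, 25, 18, 14]


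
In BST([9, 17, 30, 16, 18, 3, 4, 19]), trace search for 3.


BST root = 9
Search for 3: compare at each node
Path: [9, 3]


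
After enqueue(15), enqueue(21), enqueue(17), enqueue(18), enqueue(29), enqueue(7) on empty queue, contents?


enqueue(15) -> [15]
enqueue(21) -> [15, 21]
enqueue(17) -> [15, 21, 17]
enqueue(18) -> [15, 21, 17, 18]
enqueue(29) -> [15, 21, 17, 18, 29]
enqueue(7) -> [15, 21, 17, 18, 29, 7]
Final queue (front to back): [15, 21, 17, 18, 29, 7]


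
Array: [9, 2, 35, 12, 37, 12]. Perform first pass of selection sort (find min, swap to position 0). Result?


After one pass: [2, 9, 35, 12, 37, 12]


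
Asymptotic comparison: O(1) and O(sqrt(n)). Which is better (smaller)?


constant grows slower than sublinear
O(1) is asymptotically smaller; O(sqrt(n)) grows faster


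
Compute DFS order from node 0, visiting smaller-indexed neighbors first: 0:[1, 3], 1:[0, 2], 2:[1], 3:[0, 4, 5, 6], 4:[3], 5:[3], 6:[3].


DFS stack-based: start with [0]
Visit order: [0, 1, 2, 3, 4, 5, 6]


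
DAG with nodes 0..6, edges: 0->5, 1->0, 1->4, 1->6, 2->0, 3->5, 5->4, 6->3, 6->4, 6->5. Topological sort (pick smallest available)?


Kahn's algorithm, process smallest node first
Order: [1, 2, 0, 6, 3, 5, 4]


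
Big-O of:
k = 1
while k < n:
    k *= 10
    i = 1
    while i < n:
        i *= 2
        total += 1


Per nesting level: O(log n) * O(log n) = O((log n)^2)
Complexity: O((log n)^2)


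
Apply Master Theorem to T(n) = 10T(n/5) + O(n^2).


a=10, b=5, c=2. log_5(10)=1.431 < c=2. Case 3: O(n^c) = O(n^2)
Complexity: O(n^2)


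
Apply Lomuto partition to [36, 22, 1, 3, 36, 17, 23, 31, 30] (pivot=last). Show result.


Elements <= 30 go left of pivot.
Result: [22, 1, 3, 17, 23, 30, 36, 31, 36], pivot at index 5


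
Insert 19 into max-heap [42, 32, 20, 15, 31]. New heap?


Append 19: [42, 32, 20, 15, 31, 19]
Bubble up: no swaps needed
Result: [42, 32, 20, 15, 31, 19]


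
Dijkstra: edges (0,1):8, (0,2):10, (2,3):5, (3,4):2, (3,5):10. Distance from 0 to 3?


Dijkstra from 0:
Distances: {0: 0, 1: 8, 2: 10, 3: 15, 4: 17, 5: 25}
Shortest distance to 3 = 15, path = [0, 2, 3]


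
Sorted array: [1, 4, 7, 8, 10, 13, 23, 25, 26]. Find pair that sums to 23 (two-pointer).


Two pointers: lo=0, hi=8
Found pair: (10, 13) summing to 23


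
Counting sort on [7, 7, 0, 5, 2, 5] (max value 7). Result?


Count array: [1, 0, 1, 0, 0, 2, 0, 2]
Reconstruct: [0, 2, 5, 5, 7, 7]


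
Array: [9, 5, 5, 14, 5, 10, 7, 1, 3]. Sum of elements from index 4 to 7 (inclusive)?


Prefix sums: [0, 9, 14, 19, 33, 38, 48, 55, 56, 59]
Sum[4..7] = prefix[8] - prefix[4] = 56 - 33 = 23


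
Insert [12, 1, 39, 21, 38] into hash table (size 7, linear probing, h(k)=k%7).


Insertions: 12->slot 5; 1->slot 1; 39->slot 4; 21->slot 0; 38->slot 3
Table: [21, 1, None, 38, 39, 12, None]


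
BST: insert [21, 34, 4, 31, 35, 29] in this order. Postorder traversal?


Root = 21; build tree by BST insertion.
Postorder traversal: [4, 29, 31, 35, 34, 21]


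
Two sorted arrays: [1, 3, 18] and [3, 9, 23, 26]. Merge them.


Compare heads, take smaller each step.
Merged: [1, 3, 3, 9, 18, 23, 26]


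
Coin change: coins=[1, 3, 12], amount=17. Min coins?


dp[0]=0; dp[i]=1+min(dp[i-c] for c in coins)
...dp[12]=1, dp[13]=2, dp[14]=3, dp[15]=2, dp[16]=3, dp[17]=4
Minimum coins for 17 = 4


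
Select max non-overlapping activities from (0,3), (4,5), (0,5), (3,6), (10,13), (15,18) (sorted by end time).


Greedy: pick earliest-ending, then skip overlaps.
Selected (4 activities): [(0, 3), (4, 5), (10, 13), (15, 18)]


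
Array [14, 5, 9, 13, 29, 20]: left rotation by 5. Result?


Left rotate by 5: [20, 14, 5, 9, 13, 29]


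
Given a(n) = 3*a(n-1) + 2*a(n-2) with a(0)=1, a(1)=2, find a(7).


Build bottom-up:
...a(5)=356, a(6)=1268, a(7)=3*1268+2*356=4516


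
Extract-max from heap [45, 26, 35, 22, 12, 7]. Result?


Max = 45
Replace root with last, heapify down
Resulting heap: [35, 26, 7, 22, 12]


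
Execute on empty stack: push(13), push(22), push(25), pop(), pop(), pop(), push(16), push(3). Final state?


push(13) -> [13]
push(22) -> [13, 22]
push(25) -> [13, 22, 25]
pop() returns 25 -> [13, 22]
pop() returns 22 -> [13]
pop() returns 13 -> []
push(16) -> [16]
push(3) -> [16, 3]
Final stack (bottom to top): [16, 3]


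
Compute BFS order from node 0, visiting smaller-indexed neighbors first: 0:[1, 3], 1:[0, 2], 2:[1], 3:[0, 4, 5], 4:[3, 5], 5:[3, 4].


BFS queue: start with [0]
Visit order: [0, 1, 3, 2, 4, 5]


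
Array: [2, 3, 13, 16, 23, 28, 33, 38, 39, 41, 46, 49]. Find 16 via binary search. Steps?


Search for 16:
[0,11] mid=5 arr[5]=28
[0,4] mid=2 arr[2]=13
[3,4] mid=3 arr[3]=16
Total: 3 comparisons


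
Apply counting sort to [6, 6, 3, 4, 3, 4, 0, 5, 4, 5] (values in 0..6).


Count array: [1, 0, 0, 2, 3, 2, 2]
Reconstruct: [0, 3, 3, 4, 4, 4, 5, 5, 6, 6]


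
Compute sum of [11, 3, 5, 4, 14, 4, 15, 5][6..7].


Prefix sums: [0, 11, 14, 19, 23, 37, 41, 56, 61]
Sum[6..7] = prefix[8] - prefix[6] = 61 - 41 = 20


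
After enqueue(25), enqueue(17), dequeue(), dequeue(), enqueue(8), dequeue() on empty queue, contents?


enqueue(25) -> [25]
enqueue(17) -> [25, 17]
dequeue() returns 25 -> [17]
dequeue() returns 17 -> []
enqueue(8) -> [8]
dequeue() returns 8 -> []
Final queue (front to back): []


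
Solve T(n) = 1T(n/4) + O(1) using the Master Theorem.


a=1, b=4, c=0. log_4(1)=0 = c=0. Case 2: O(n^c log n) = O(log n)
Complexity: O(log n)


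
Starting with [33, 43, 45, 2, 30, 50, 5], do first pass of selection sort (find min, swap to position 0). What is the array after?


After one pass: [2, 43, 45, 33, 30, 50, 5]


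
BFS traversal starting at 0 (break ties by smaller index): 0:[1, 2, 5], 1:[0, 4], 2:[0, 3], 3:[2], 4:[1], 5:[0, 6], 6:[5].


BFS queue: start with [0]
Visit order: [0, 1, 2, 5, 4, 3, 6]


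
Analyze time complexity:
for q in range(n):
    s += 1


Per nesting level: O(n) = O(n)
Complexity: O(n)


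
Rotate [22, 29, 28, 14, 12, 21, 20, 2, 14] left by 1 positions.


Left rotate by 1: [29, 28, 14, 12, 21, 20, 2, 14, 22]


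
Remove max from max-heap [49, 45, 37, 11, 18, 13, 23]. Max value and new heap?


Max = 49
Replace root with last, heapify down
Resulting heap: [45, 23, 37, 11, 18, 13]


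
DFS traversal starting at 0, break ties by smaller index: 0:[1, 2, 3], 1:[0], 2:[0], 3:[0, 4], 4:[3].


DFS stack-based: start with [0]
Visit order: [0, 1, 2, 3, 4]


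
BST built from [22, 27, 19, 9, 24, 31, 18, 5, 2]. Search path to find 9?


BST root = 22
Search for 9: compare at each node
Path: [22, 19, 9]


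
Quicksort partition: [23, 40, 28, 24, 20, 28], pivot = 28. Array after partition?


Elements <= 28 go left of pivot.
Result: [23, 28, 24, 20, 28, 40], pivot at index 4


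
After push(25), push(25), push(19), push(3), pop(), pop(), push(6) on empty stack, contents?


push(25) -> [25]
push(25) -> [25, 25]
push(19) -> [25, 25, 19]
push(3) -> [25, 25, 19, 3]
pop() returns 3 -> [25, 25, 19]
pop() returns 19 -> [25, 25]
push(6) -> [25, 25, 6]
Final stack (bottom to top): [25, 25, 6]


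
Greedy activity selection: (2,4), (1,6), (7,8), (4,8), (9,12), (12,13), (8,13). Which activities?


Greedy: pick earliest-ending, then skip overlaps.
Selected (4 activities): [(2, 4), (7, 8), (9, 12), (12, 13)]


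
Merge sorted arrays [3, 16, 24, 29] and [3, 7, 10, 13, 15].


Compare heads, take smaller each step.
Merged: [3, 3, 7, 10, 13, 15, 16, 24, 29]


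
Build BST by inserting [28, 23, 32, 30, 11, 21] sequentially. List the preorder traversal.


Root = 28; build tree by BST insertion.
Preorder traversal: [28, 23, 11, 21, 32, 30]


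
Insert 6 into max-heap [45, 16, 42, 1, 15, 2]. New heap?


Append 6: [45, 16, 42, 1, 15, 2, 6]
Bubble up: no swaps needed
Result: [45, 16, 42, 1, 15, 2, 6]


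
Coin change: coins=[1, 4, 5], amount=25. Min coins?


dp[0]=0; dp[i]=1+min(dp[i-c] for c in coins)
...dp[20]=4, dp[21]=5, dp[22]=5, dp[23]=5, dp[24]=5, dp[25]=5
Minimum coins for 25 = 5


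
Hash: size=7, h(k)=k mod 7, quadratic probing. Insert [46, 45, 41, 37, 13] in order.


Insertions: 46->slot 4; 45->slot 3; 41->slot 6; 37->slot 2; 13->slot 0
Table: [13, None, 37, 45, 46, None, 41]


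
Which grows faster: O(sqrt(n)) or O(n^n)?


sublinear grows slower than n^n
O(sqrt(n)) is asymptotically smaller; O(n^n) grows faster


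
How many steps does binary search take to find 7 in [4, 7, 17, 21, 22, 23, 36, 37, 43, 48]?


Search for 7:
[0,9] mid=4 arr[4]=22
[0,3] mid=1 arr[1]=7
Total: 2 comparisons


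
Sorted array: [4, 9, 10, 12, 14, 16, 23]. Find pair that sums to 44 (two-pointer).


Two pointers: lo=0, hi=6
No pair sums to 44


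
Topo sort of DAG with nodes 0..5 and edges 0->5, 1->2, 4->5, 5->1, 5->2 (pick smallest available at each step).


Kahn's algorithm, process smallest node first
Order: [0, 3, 4, 5, 1, 2]


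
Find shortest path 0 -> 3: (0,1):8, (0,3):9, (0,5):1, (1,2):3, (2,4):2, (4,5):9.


Dijkstra from 0:
Distances: {0: 0, 1: 8, 2: 11, 3: 9, 4: 10, 5: 1}
Shortest distance to 3 = 9, path = [0, 3]


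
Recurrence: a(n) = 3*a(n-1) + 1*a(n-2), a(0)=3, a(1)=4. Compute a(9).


Build bottom-up:
...a(7)=5836, a(8)=19275, a(9)=3*19275+1*5836=63661


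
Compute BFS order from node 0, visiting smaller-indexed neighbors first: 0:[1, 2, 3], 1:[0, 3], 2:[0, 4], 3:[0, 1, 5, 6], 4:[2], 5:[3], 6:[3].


BFS queue: start with [0]
Visit order: [0, 1, 2, 3, 4, 5, 6]


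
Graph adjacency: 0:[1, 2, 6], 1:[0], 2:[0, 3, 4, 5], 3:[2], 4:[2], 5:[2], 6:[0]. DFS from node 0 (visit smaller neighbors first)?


DFS stack-based: start with [0]
Visit order: [0, 1, 2, 3, 4, 5, 6]


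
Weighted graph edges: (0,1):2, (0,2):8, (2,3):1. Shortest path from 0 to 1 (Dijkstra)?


Dijkstra from 0:
Distances: {0: 0, 1: 2, 2: 8, 3: 9}
Shortest distance to 1 = 2, path = [0, 1]


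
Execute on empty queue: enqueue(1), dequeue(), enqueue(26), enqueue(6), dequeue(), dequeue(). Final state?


enqueue(1) -> [1]
dequeue() returns 1 -> []
enqueue(26) -> [26]
enqueue(6) -> [26, 6]
dequeue() returns 26 -> [6]
dequeue() returns 6 -> []
Final queue (front to back): []


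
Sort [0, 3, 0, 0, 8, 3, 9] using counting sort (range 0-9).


Count array: [3, 0, 0, 2, 0, 0, 0, 0, 1, 1]
Reconstruct: [0, 0, 0, 3, 3, 8, 9]


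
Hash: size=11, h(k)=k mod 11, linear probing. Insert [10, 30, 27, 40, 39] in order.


Insertions: 10->slot 10; 30->slot 8; 27->slot 5; 40->slot 7; 39->slot 6
Table: [None, None, None, None, None, 27, 39, 40, 30, None, 10]


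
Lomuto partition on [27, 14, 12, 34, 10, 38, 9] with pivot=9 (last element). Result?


Elements <= 9 go left of pivot.
Result: [9, 14, 12, 34, 10, 38, 27], pivot at index 0


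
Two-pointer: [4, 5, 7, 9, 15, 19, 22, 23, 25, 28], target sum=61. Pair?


Two pointers: lo=0, hi=9
No pair sums to 61


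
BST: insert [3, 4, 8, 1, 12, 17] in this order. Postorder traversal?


Root = 3; build tree by BST insertion.
Postorder traversal: [1, 17, 12, 8, 4, 3]


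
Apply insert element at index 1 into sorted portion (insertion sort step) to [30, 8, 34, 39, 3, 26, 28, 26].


After one pass: [8, 30, 34, 39, 3, 26, 28, 26]


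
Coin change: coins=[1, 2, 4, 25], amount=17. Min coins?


dp[0]=0; dp[i]=1+min(dp[i-c] for c in coins)
...dp[12]=3, dp[13]=4, dp[14]=4, dp[15]=5, dp[16]=4, dp[17]=5
Minimum coins for 17 = 5


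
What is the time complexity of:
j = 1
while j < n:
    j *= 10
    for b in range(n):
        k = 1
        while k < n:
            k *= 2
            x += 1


Per nesting level: O(log n) * O(n) * O(log n) = O(n (log n)^2)
Complexity: O(n (log n)^2)


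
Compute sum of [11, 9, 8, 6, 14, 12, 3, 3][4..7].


Prefix sums: [0, 11, 20, 28, 34, 48, 60, 63, 66]
Sum[4..7] = prefix[8] - prefix[4] = 66 - 34 = 32


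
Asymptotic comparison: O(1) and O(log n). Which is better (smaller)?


constant grows slower than logarithmic
O(1) is asymptotically smaller; O(log n) grows faster


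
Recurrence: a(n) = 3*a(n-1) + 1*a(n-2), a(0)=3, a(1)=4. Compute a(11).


Build bottom-up:
...a(9)=63661, a(10)=210258, a(11)=3*210258+1*63661=694435


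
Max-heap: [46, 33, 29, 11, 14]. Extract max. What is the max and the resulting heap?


Max = 46
Replace root with last, heapify down
Resulting heap: [33, 14, 29, 11]


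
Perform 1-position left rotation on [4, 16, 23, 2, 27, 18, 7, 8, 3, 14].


Left rotate by 1: [16, 23, 2, 27, 18, 7, 8, 3, 14, 4]


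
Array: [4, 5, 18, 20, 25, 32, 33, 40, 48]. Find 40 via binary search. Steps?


Search for 40:
[0,8] mid=4 arr[4]=25
[5,8] mid=6 arr[6]=33
[7,8] mid=7 arr[7]=40
Total: 3 comparisons


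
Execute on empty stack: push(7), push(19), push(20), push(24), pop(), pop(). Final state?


push(7) -> [7]
push(19) -> [7, 19]
push(20) -> [7, 19, 20]
push(24) -> [7, 19, 20, 24]
pop() returns 24 -> [7, 19, 20]
pop() returns 20 -> [7, 19]
Final stack (bottom to top): [7, 19]


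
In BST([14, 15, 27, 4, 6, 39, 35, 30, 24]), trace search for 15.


BST root = 14
Search for 15: compare at each node
Path: [14, 15]


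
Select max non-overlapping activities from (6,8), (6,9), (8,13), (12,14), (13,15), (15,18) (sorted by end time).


Greedy: pick earliest-ending, then skip overlaps.
Selected (4 activities): [(6, 8), (8, 13), (13, 15), (15, 18)]


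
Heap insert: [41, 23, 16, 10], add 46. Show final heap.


Append 46: [41, 23, 16, 10, 46]
Bubble up: swap idx 4(46) with idx 1(23); swap idx 1(46) with idx 0(41)
Result: [46, 41, 16, 10, 23]


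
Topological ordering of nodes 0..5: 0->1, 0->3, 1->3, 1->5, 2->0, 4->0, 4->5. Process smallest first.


Kahn's algorithm, process smallest node first
Order: [2, 4, 0, 1, 3, 5]


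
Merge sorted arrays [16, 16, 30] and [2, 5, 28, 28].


Compare heads, take smaller each step.
Merged: [2, 5, 16, 16, 28, 28, 30]


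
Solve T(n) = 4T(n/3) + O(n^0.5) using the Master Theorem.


a=4, b=3, c=0.5. log_3(4)=1.262 > c=0.5. Case 1: O(n^log_b(a)) = O(n^1.262)
Complexity: O(n^1.262)


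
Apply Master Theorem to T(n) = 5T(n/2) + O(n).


a=5, b=2, c=1. log_2(5)=2.322 > c=1. Case 1: O(n^log_b(a)) = O(n^2.322)
Complexity: O(n^2.322)


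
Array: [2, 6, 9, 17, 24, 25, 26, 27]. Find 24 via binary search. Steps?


Search for 24:
[0,7] mid=3 arr[3]=17
[4,7] mid=5 arr[5]=25
[4,4] mid=4 arr[4]=24
Total: 3 comparisons


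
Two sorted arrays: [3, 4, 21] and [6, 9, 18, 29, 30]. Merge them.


Compare heads, take smaller each step.
Merged: [3, 4, 6, 9, 18, 21, 29, 30]


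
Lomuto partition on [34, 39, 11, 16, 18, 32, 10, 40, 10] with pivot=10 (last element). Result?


Elements <= 10 go left of pivot.
Result: [10, 10, 11, 16, 18, 32, 34, 40, 39], pivot at index 1


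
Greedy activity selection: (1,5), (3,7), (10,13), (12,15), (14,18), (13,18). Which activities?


Greedy: pick earliest-ending, then skip overlaps.
Selected (3 activities): [(1, 5), (10, 13), (14, 18)]


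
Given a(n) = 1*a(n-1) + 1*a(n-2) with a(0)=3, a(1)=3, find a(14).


Build bottom-up:
...a(12)=699, a(13)=1131, a(14)=1*1131+1*699=1830


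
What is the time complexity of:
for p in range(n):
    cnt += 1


Per nesting level: O(n) = O(n)
Complexity: O(n)


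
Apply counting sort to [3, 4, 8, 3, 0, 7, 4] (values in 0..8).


Count array: [1, 0, 0, 2, 2, 0, 0, 1, 1]
Reconstruct: [0, 3, 3, 4, 4, 7, 8]


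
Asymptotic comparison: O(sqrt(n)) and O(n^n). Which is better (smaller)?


sublinear grows slower than n^n
O(sqrt(n)) is asymptotically smaller; O(n^n) grows faster


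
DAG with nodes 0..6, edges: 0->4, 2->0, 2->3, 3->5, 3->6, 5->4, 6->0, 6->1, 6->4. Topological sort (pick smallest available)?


Kahn's algorithm, process smallest node first
Order: [2, 3, 5, 6, 0, 1, 4]


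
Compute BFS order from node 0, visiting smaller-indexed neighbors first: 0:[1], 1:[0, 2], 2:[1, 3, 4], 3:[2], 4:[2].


BFS queue: start with [0]
Visit order: [0, 1, 2, 3, 4]


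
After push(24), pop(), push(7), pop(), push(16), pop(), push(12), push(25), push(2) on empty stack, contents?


push(24) -> [24]
pop() returns 24 -> []
push(7) -> [7]
pop() returns 7 -> []
push(16) -> [16]
pop() returns 16 -> []
push(12) -> [12]
push(25) -> [12, 25]
push(2) -> [12, 25, 2]
Final stack (bottom to top): [12, 25, 2]


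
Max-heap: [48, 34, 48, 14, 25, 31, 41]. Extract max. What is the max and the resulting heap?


Max = 48
Replace root with last, heapify down
Resulting heap: [48, 34, 41, 14, 25, 31]


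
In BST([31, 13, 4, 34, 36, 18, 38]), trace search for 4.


BST root = 31
Search for 4: compare at each node
Path: [31, 13, 4]


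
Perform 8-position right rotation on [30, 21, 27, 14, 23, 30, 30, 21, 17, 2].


Right rotate by 8: [27, 14, 23, 30, 30, 21, 17, 2, 30, 21]


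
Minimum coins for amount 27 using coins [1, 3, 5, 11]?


dp[0]=0; dp[i]=1+min(dp[i-c] for c in coins)
...dp[22]=2, dp[23]=3, dp[24]=4, dp[25]=3, dp[26]=4, dp[27]=3
Minimum coins for 27 = 3


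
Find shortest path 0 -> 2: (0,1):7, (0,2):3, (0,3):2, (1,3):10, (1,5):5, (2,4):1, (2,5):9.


Dijkstra from 0:
Distances: {0: 0, 1: 7, 2: 3, 3: 2, 4: 4, 5: 12}
Shortest distance to 2 = 3, path = [0, 2]


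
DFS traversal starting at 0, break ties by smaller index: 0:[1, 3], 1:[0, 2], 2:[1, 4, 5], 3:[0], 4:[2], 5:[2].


DFS stack-based: start with [0]
Visit order: [0, 1, 2, 4, 5, 3]


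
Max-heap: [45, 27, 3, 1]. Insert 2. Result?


Append 2: [45, 27, 3, 1, 2]
Bubble up: no swaps needed
Result: [45, 27, 3, 1, 2]


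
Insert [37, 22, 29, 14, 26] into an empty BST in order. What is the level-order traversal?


Root = 37; build tree by BST insertion.
Level-Order traversal: [37, 22, 14, 29, 26]


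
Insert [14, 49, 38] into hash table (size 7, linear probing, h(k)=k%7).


Insertions: 14->slot 0; 49->slot 1; 38->slot 3
Table: [14, 49, None, 38, None, None, None]


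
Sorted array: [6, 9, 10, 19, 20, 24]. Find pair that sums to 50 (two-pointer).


Two pointers: lo=0, hi=5
No pair sums to 50


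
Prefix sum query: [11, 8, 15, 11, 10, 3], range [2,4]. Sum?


Prefix sums: [0, 11, 19, 34, 45, 55, 58]
Sum[2..4] = prefix[5] - prefix[2] = 55 - 19 = 36


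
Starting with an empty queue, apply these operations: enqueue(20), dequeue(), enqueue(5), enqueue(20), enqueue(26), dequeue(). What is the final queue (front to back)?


enqueue(20) -> [20]
dequeue() returns 20 -> []
enqueue(5) -> [5]
enqueue(20) -> [5, 20]
enqueue(26) -> [5, 20, 26]
dequeue() returns 5 -> [20, 26]
Final queue (front to back): [20, 26]


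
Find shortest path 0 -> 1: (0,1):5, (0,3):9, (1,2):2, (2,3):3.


Dijkstra from 0:
Distances: {0: 0, 1: 5, 2: 7, 3: 9}
Shortest distance to 1 = 5, path = [0, 1]


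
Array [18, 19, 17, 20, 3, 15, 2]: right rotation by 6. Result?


Right rotate by 6: [19, 17, 20, 3, 15, 2, 18]


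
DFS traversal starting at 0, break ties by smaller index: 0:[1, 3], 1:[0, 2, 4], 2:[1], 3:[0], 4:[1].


DFS stack-based: start with [0]
Visit order: [0, 1, 2, 4, 3]


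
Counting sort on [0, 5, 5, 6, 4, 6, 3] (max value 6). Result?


Count array: [1, 0, 0, 1, 1, 2, 2]
Reconstruct: [0, 3, 4, 5, 5, 6, 6]


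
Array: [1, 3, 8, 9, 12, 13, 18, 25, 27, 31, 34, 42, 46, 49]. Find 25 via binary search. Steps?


Search for 25:
[0,13] mid=6 arr[6]=18
[7,13] mid=10 arr[10]=34
[7,9] mid=8 arr[8]=27
[7,7] mid=7 arr[7]=25
Total: 4 comparisons


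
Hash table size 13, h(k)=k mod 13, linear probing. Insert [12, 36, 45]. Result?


Insertions: 12->slot 12; 36->slot 10; 45->slot 6
Table: [None, None, None, None, None, None, 45, None, None, None, 36, None, 12]


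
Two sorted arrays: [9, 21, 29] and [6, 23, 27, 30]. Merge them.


Compare heads, take smaller each step.
Merged: [6, 9, 21, 23, 27, 29, 30]


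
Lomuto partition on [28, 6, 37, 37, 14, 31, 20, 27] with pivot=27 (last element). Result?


Elements <= 27 go left of pivot.
Result: [6, 14, 20, 27, 28, 31, 37, 37], pivot at index 3


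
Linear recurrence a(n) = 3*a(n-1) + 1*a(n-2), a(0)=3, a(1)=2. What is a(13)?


Build bottom-up:
...a(11)=411473, a(12)=1359003, a(13)=3*1359003+1*411473=4488482


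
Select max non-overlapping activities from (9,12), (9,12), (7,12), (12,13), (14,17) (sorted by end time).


Greedy: pick earliest-ending, then skip overlaps.
Selected (3 activities): [(9, 12), (12, 13), (14, 17)]


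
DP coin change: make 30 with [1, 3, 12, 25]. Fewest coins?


dp[0]=0; dp[i]=1+min(dp[i-c] for c in coins)
...dp[25]=1, dp[26]=2, dp[27]=3, dp[28]=2, dp[29]=3, dp[30]=4
Minimum coins for 30 = 4


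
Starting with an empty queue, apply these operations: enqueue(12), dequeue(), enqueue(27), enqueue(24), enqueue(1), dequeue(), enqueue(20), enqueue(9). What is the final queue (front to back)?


enqueue(12) -> [12]
dequeue() returns 12 -> []
enqueue(27) -> [27]
enqueue(24) -> [27, 24]
enqueue(1) -> [27, 24, 1]
dequeue() returns 27 -> [24, 1]
enqueue(20) -> [24, 1, 20]
enqueue(9) -> [24, 1, 20, 9]
Final queue (front to back): [24, 1, 20, 9]


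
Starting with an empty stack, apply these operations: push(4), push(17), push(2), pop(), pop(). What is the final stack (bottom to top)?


push(4) -> [4]
push(17) -> [4, 17]
push(2) -> [4, 17, 2]
pop() returns 2 -> [4, 17]
pop() returns 17 -> [4]
Final stack (bottom to top): [4]


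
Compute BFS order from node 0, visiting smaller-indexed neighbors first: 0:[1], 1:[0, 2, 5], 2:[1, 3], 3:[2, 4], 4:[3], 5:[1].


BFS queue: start with [0]
Visit order: [0, 1, 2, 5, 3, 4]


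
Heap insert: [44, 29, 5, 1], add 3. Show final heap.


Append 3: [44, 29, 5, 1, 3]
Bubble up: no swaps needed
Result: [44, 29, 5, 1, 3]


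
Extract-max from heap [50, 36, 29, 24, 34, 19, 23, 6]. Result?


Max = 50
Replace root with last, heapify down
Resulting heap: [36, 34, 29, 24, 6, 19, 23]


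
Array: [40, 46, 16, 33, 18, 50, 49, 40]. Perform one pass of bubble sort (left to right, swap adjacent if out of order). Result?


After one pass: [40, 16, 33, 18, 46, 49, 40, 50]


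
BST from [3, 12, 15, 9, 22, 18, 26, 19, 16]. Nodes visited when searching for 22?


BST root = 3
Search for 22: compare at each node
Path: [3, 12, 15, 22]


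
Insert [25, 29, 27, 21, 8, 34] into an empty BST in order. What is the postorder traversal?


Root = 25; build tree by BST insertion.
Postorder traversal: [8, 21, 27, 34, 29, 25]


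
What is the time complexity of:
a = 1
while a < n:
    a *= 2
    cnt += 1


Per nesting level: O(log n) = O(log n)
Complexity: O(log n)


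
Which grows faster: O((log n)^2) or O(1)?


constant grows slower than polylogarithmic
O(1) is asymptotically smaller; O((log n)^2) grows faster


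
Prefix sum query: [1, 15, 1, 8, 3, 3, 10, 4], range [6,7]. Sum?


Prefix sums: [0, 1, 16, 17, 25, 28, 31, 41, 45]
Sum[6..7] = prefix[8] - prefix[6] = 45 - 31 = 14


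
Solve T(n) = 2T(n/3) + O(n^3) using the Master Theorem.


a=2, b=3, c=3. log_3(2)=0.631 < c=3. Case 3: O(n^c) = O(n^3)
Complexity: O(n^3)


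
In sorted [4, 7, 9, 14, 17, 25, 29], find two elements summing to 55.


Two pointers: lo=0, hi=6
No pair sums to 55


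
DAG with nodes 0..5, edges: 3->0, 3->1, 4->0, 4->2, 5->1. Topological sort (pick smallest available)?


Kahn's algorithm, process smallest node first
Order: [3, 4, 0, 2, 5, 1]


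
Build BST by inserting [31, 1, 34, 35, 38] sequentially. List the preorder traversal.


Root = 31; build tree by BST insertion.
Preorder traversal: [31, 1, 34, 35, 38]


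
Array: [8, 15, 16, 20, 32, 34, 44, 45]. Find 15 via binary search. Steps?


Search for 15:
[0,7] mid=3 arr[3]=20
[0,2] mid=1 arr[1]=15
Total: 2 comparisons


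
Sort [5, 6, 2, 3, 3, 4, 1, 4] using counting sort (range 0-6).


Count array: [0, 1, 1, 2, 2, 1, 1]
Reconstruct: [1, 2, 3, 3, 4, 4, 5, 6]


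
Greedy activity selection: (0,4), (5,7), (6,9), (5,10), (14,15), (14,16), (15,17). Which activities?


Greedy: pick earliest-ending, then skip overlaps.
Selected (4 activities): [(0, 4), (5, 7), (14, 15), (15, 17)]


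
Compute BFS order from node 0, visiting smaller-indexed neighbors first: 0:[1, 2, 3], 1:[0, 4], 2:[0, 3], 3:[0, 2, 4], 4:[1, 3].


BFS queue: start with [0]
Visit order: [0, 1, 2, 3, 4]


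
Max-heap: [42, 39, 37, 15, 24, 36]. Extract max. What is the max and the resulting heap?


Max = 42
Replace root with last, heapify down
Resulting heap: [39, 36, 37, 15, 24]


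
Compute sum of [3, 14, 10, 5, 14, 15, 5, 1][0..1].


Prefix sums: [0, 3, 17, 27, 32, 46, 61, 66, 67]
Sum[0..1] = prefix[2] - prefix[0] = 17 - 0 = 17


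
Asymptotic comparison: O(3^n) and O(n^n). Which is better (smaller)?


exponential (base 3) grows slower than n^n
O(3^n) is asymptotically smaller; O(n^n) grows faster


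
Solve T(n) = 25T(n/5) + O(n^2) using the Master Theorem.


a=25, b=5, c=2. log_5(25)=2 = c=2. Case 2: O(n^c log n) = O(n^2 log n)
Complexity: O(n^2 log n)


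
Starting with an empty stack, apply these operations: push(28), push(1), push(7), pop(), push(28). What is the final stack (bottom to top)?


push(28) -> [28]
push(1) -> [28, 1]
push(7) -> [28, 1, 7]
pop() returns 7 -> [28, 1]
push(28) -> [28, 1, 28]
Final stack (bottom to top): [28, 1, 28]


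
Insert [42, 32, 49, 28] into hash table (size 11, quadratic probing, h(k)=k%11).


Insertions: 42->slot 9; 32->slot 10; 49->slot 5; 28->slot 6
Table: [None, None, None, None, None, 49, 28, None, None, 42, 32]


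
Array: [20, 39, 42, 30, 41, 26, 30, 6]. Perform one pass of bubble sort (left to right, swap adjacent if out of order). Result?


After one pass: [20, 39, 30, 41, 26, 30, 6, 42]


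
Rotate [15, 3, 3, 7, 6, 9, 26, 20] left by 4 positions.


Left rotate by 4: [6, 9, 26, 20, 15, 3, 3, 7]


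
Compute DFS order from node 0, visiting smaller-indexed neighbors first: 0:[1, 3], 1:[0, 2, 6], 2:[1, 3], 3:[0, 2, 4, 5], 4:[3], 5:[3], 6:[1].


DFS stack-based: start with [0]
Visit order: [0, 1, 2, 3, 4, 5, 6]


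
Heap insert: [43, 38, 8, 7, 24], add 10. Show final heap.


Append 10: [43, 38, 8, 7, 24, 10]
Bubble up: swap idx 5(10) with idx 2(8)
Result: [43, 38, 10, 7, 24, 8]


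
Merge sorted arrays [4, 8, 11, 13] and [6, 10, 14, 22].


Compare heads, take smaller each step.
Merged: [4, 6, 8, 10, 11, 13, 14, 22]


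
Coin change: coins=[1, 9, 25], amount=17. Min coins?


dp[0]=0; dp[i]=1+min(dp[i-c] for c in coins)
...dp[12]=4, dp[13]=5, dp[14]=6, dp[15]=7, dp[16]=8, dp[17]=9
Minimum coins for 17 = 9


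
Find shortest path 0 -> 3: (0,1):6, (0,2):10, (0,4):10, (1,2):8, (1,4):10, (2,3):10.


Dijkstra from 0:
Distances: {0: 0, 1: 6, 2: 10, 3: 20, 4: 10}
Shortest distance to 3 = 20, path = [0, 2, 3]


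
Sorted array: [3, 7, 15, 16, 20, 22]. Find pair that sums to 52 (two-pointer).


Two pointers: lo=0, hi=5
No pair sums to 52


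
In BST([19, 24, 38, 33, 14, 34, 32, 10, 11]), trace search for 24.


BST root = 19
Search for 24: compare at each node
Path: [19, 24]


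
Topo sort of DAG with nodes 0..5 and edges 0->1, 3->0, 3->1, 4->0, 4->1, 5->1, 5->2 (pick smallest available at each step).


Kahn's algorithm, process smallest node first
Order: [3, 4, 0, 5, 1, 2]


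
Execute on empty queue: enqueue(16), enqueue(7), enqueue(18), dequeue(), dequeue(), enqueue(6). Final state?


enqueue(16) -> [16]
enqueue(7) -> [16, 7]
enqueue(18) -> [16, 7, 18]
dequeue() returns 16 -> [7, 18]
dequeue() returns 7 -> [18]
enqueue(6) -> [18, 6]
Final queue (front to back): [18, 6]
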